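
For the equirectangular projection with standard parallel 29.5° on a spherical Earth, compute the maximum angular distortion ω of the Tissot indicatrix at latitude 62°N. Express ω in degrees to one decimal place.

With standard parallel φ₀ = 29.5°, the equirectangular projection gives x = Rλ cos φ₀, y = Rφ, so h = 1 and k = cos 29.5° / cos φ.
At 62°: h = 1.000, k = 1.854; principal scales a = 1.854, b = 1.000.
sin(ω/2) = (a − b)/(a + b) = 0.8539/2.854 = 0.2992, so ω = 2 arcsin(0.2992) ≈ 34.8°.

34.8°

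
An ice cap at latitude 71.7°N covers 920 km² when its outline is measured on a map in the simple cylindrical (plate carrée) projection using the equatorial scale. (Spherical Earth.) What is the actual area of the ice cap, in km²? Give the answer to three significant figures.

289 km²

Plate carrée maps x = Rλ, y = Rφ. The meridian scale is h = 1 and the parallel scale is k = 1/cos φ = sec φ.
Areal scale = h·k = 1 × sec φ; at 71.7°, h = 1.000, k = 3.185, so h·k = 3.185.
True area = apparent / (areal scale) = 920 / 3.185 ≈ 289 km².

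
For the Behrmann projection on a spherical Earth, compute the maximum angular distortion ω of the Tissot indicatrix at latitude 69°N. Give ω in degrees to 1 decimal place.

90.1°

Behrmann is a cylindrical equal-area projection with standard parallels at ±30°. A cylindrical equal-area projection with standard parallel φ₀ has meridian scale h = cos φ / cos φ₀ and parallel scale k = cos φ₀ / cos φ (so areas are preserved, h·k = 1).
At 69°: h = 0.4138, k = 2.417; principal scales a = 2.417, b = 0.4138.
sin(ω/2) = (a − b)/(a + b) = 2.003/2.830 = 0.7076, so ω = 2 arcsin(0.7076) ≈ 90.1°.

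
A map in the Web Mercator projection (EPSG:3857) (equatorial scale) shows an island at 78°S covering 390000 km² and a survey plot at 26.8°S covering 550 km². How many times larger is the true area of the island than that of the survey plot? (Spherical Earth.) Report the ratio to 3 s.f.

On Mercator the areal scale is sec²φ, so true area = apparent × cos²φ.
True area of island: 390000 × cos²(78°) = 390000 × 0.04323 = 16860 km².
True area of survey plot: 550 × cos²(26.8°) = 550 × 0.7967 = 438.2 km².
Ratio = 16860 / 438.2 ≈ 38.5.

38.5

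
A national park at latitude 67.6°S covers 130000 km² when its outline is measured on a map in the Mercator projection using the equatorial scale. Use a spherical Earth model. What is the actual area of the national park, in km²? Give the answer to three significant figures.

For Mercator, h = k = sec φ (a conformal cylindrical projection has a single point scale, 1/cos φ).
Areal scale = k² = sec²φ = 1/cos²(67.6°) = 1/0.3811² = 6.886.
True area = apparent / (areal scale) = 130000 / 6.886 ≈ 18900 km².

18900 km²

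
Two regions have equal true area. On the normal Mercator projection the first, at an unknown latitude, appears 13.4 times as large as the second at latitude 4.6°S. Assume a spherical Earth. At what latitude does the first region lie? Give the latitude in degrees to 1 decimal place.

74.2°

For equal true areas on Mercator, apparent areas scale as sec²φ, so the ratio is cos²φ₂ / cos²φ₁.
cos²φ₂ / cos²φ₁ = 13.4  ⇒  cos φ₁ = cos 4.6° / √13.4 = 0.9968/3.661 = 0.2723.
φ₁ = arccos(0.2723) ≈ 74.2°.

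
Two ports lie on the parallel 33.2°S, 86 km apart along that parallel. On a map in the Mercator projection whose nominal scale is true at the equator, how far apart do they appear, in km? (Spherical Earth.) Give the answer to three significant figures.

Mercator is conformal, so the point scale is isotropic: h = k = sec φ = 1/cos φ.
Along the parallel, k = sec 33.2° = 1/0.8368 = 1.195.
Map distance = 86 × 1.195 ≈ 103 km.

103 km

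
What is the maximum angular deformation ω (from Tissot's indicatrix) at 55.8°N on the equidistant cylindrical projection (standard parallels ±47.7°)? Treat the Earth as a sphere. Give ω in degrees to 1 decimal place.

10.3°

The equidistant cylindrical projection with φ₀ = 47.7° has h = 1 (meridians true) and k = cos φ₀ / cos φ along parallels.
At 55.8°: h = 1.000, k = 1.197; principal scales a = 1.197, b = 1.000.
sin(ω/2) = (a − b)/(a + b) = 0.1974/2.197 = 0.08981, so ω = 2 arcsin(0.08981) ≈ 10.3°.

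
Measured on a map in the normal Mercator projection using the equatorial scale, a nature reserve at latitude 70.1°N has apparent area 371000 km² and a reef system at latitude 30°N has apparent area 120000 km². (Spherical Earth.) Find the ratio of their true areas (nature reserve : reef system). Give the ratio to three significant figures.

Mercator's areal exaggeration is sec²φ; hence true area = (apparent area) · cos²φ.
True area of nature reserve: 371000 × cos²(70.1°) = 371000 × 0.1159 = 42980 km².
True area of reef system: 120000 × cos²(30°) = 120000 × 0.7500 = 90000 km².
Ratio = 42980 / 90000 ≈ 0.478.

0.478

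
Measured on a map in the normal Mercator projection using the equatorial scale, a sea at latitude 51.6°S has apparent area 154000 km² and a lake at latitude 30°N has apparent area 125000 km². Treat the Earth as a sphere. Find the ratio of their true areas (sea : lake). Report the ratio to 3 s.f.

Since Mercator area scale is 1/cos²φ, the true area equals the apparent area multiplied by cos²φ.
True area of sea: 154000 × cos²(51.6°) = 154000 × 0.3858 = 59420 km².
True area of lake: 125000 × cos²(30°) = 125000 × 0.7500 = 93750 km².
Ratio = 59420 / 93750 ≈ 0.634.

0.634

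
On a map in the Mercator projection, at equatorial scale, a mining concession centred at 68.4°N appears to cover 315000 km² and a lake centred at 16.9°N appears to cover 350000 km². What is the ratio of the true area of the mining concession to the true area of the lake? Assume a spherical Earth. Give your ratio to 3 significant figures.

0.133

On Mercator the areal scale is sec²φ, so true area = apparent × cos²φ.
True area of mining concession: 315000 × cos²(68.4°) = 315000 × 0.1355 = 42690 km².
True area of lake: 350000 × cos²(16.9°) = 350000 × 0.9155 = 320400 km².
Ratio = 42690 / 320400 ≈ 0.133.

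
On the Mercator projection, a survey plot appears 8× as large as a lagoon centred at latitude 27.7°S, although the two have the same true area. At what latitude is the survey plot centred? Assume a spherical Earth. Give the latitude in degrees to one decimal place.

71.8°

On Mercator, (apparent₁)/(apparent₂) = sec²φ₁ / sec²φ₂ when true areas are equal.
cos²φ₂ / cos²φ₁ = 8  ⇒  cos φ₁ = cos 27.7° / √8 = 0.8854/2.828 = 0.3130.
φ₁ = arccos(0.3130) ≈ 71.8°.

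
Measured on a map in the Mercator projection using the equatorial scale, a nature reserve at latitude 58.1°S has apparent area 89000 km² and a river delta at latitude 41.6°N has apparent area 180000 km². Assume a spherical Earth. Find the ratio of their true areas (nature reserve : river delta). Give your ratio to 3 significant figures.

0.247

On Mercator the areal scale is sec²φ, so true area = apparent × cos²φ.
True area of nature reserve: 89000 × cos²(58.1°) = 89000 × 0.2792 = 24850 km².
True area of river delta: 180000 × cos²(41.6°) = 180000 × 0.5592 = 100700 km².
Ratio = 24850 / 100700 ≈ 0.247.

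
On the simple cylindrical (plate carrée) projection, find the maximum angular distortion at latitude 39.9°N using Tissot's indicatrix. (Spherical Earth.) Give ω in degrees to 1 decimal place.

Plate carrée maps x = Rλ, y = Rφ. The meridian scale is h = 1 and the parallel scale is k = 1/cos φ = sec φ.
At 39.9°: h = 1.000, k = 1.304; principal scales a = 1.304, b = 1.000.
sin(ω/2) = (a − b)/(a + b) = 0.3035/2.304 = 0.1318, so ω = 2 arcsin(0.1318) ≈ 15.1°.

15.1°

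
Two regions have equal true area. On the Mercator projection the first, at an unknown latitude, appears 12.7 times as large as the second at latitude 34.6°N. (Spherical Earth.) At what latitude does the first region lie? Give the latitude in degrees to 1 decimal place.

For equal true areas on Mercator, apparent areas scale as sec²φ, so the ratio is cos²φ₂ / cos²φ₁.
cos²φ₂ / cos²φ₁ = 12.7  ⇒  cos φ₁ = cos 34.6° / √12.7 = 0.8231/3.564 = 0.2310.
φ₁ = arccos(0.2310) ≈ 76.6°.

76.6°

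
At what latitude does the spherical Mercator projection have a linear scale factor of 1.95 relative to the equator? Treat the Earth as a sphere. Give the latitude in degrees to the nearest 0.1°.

59.1°

Mercator scale is k = sec φ = 1/cos φ.
1/cos φ = 1.95  ⇒  cos φ = 0.5128  ⇒  φ = arccos(0.5128) ≈ 59.1°.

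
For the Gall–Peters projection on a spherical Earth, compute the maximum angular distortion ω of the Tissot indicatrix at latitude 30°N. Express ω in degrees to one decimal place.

The Gall–Peters projection is cylindrical equal-area with φ₀ = 45°. For cylindrical equal-area with standard parallel φ₀, h = cos φ / cos φ₀ and k = cos φ₀ / cos φ, so h·k = 1.
At 30°: h = 1.225, k = 0.8165; principal scales a = 1.225, b = 0.8165.
sin(ω/2) = (a − b)/(a + b) = 0.4082/2.041 = 0.2000, so ω = 2 arcsin(0.2000) ≈ 23.1°.

23.1°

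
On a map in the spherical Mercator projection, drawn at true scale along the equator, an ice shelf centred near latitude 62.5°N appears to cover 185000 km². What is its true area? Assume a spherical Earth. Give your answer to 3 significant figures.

Mercator is conformal, so the point scale is isotropic: h = k = sec φ = 1/cos φ.
Areal scale = k² = sec²φ = 1/cos²(62.5°) = 1/0.4617² = 4.690.
True area = apparent / (areal scale) = 185000 / 4.690 ≈ 39400 km².

39400 km²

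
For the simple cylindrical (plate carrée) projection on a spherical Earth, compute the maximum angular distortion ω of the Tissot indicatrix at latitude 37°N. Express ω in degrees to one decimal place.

For the equirectangular projection with φ₀ = 0 (plate carrée), h = 1 along meridians and k = sec φ along parallels.
At 37°: h = 1.000, k = 1.252; principal scales a = 1.252, b = 1.000.
sin(ω/2) = (a − b)/(a + b) = 0.2521/2.252 = 0.1120, so ω = 2 arcsin(0.1120) ≈ 12.9°.

12.9°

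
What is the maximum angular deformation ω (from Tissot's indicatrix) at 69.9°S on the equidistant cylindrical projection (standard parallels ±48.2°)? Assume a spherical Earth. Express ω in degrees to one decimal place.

37.3°

In the equirectangular projection with standard parallel φ₀ = 48.2° (x = Rλ cos φ₀, y = Rφ), meridians are true-scale (h = 1) and the parallel scale is k = cos φ₀ / cos φ.
At 69.9°: h = 1.000, k = 1.940; principal scales a = 1.940, b = 1.000.
sin(ω/2) = (a − b)/(a + b) = 0.9395/2.940 = 0.3196, so ω = 2 arcsin(0.3196) ≈ 37.3°.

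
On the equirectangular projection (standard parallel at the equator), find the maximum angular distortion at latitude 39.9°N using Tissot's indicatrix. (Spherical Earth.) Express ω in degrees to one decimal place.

15.1°

In the plate carrée (x = Rλ, y = Rφ), meridians are true-scale (h = 1) and parallels are stretched by k = sec φ.
At 39.9°: h = 1.000, k = 1.304; principal scales a = 1.304, b = 1.000.
sin(ω/2) = (a − b)/(a + b) = 0.3035/2.304 = 0.1318, so ω = 2 arcsin(0.1318) ≈ 15.1°.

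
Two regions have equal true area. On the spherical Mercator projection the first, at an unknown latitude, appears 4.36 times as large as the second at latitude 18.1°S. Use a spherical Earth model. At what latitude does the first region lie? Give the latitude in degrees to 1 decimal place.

62.9°

For equal true areas on Mercator, apparent areas scale as sec²φ, so the ratio is cos²φ₂ / cos²φ₁.
cos²φ₂ / cos²φ₁ = 4.36  ⇒  cos φ₁ = cos 18.1° / √4.36 = 0.9505/2.088 = 0.4552.
φ₁ = arccos(0.4552) ≈ 62.9°.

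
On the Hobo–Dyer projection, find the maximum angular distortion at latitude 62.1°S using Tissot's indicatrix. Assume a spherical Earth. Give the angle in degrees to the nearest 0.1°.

57.9°

Hobo–Dyer is a cylindrical equal-area projection with standard parallels at ±37.5°. A cylindrical equal-area projection with standard parallel φ₀ has meridian scale h = cos φ / cos φ₀ and parallel scale k = cos φ₀ / cos φ (so areas are preserved, h·k = 1).
At 62.1°: h = 0.5898, k = 1.695; principal scales a = 1.695, b = 0.5898.
sin(ω/2) = (a − b)/(a + b) = 1.106/2.285 = 0.4838, so ω = 2 arcsin(0.4838) ≈ 57.9°.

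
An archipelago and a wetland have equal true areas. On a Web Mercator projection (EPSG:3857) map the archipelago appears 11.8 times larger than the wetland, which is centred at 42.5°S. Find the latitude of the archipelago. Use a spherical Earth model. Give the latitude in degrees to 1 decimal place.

For equal true areas on Mercator, apparent areas scale as sec²φ, so the ratio is cos²φ₂ / cos²φ₁.
cos²φ₂ / cos²φ₁ = 11.8  ⇒  cos φ₁ = cos 42.5° / √11.8 = 0.7373/3.435 = 0.2146.
φ₁ = arccos(0.2146) ≈ 77.6°.

77.6°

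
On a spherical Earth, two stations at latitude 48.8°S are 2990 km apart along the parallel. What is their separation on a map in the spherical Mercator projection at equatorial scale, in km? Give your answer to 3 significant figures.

4540 km

Mercator is conformal, so the point scale is isotropic: h = k = sec φ = 1/cos φ.
Along the parallel, k = sec 48.8° = 1/0.6587 = 1.518.
Map distance = 2990 × 1.518 ≈ 4540 km.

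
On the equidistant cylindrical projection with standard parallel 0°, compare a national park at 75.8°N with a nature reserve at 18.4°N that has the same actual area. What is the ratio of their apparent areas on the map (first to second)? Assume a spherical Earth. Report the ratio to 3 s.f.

3.87

Plate carrée maps x = Rλ, y = Rφ. The meridian scale is h = 1 and the parallel scale is k = 1/cos φ = sec φ.
Areal scale at 75.8°: h·k = 1.000 × 4.077 = 4.077.
Areal scale at 18.4°: h·k = 1.000 × 1.054 = 1.054.
Ratio = 4.077/1.054 ≈ 3.87.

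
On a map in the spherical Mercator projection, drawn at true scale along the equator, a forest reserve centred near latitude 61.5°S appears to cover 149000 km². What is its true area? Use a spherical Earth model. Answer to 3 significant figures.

The Mercator projection is conformal; its linear scale factor is the same in every direction and equals sec φ = 1/cos φ.
Areal scale = k² = sec²φ = 1/cos²(61.5°) = 1/0.4772² = 4.392.
True area = apparent / (areal scale) = 149000 / 4.392 ≈ 33900 km².

33900 km²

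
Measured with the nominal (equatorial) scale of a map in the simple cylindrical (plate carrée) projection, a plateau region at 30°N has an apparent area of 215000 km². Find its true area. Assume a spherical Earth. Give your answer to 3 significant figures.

186000 km²

In the plate carrée (x = Rλ, y = Rφ), meridians are true-scale (h = 1) and parallels are stretched by k = sec φ.
Areal scale = h·k = 1 × sec φ; at 30°, h = 1.000, k = 1.155, so h·k = 1.155.
True area = apparent / (areal scale) = 215000 / 1.155 ≈ 186000 km².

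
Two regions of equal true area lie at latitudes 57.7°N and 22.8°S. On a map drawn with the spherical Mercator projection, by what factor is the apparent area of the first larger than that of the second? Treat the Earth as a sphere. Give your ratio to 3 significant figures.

2.98

Mercator is conformal with k = sec φ, so areal scale = k² = sec²φ.
At 57.7°: sec²(57.7°) = 1/0.5344² = 3.502.
At 22.8°: sec²(22.8°) = 1/0.9219² = 1.177.
Ratio = 3.502/1.177 = cos²(22.8°)/cos²(57.7°) ≈ 2.98.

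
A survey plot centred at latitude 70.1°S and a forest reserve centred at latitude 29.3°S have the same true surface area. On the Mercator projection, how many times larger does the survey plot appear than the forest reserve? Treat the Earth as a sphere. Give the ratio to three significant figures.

Mercator is conformal with k = sec φ, so areal scale = k² = sec²φ.
At 70.1°: sec²(70.1°) = 1/0.3404² = 8.631.
At 29.3°: sec²(29.3°) = 1/0.8721² = 1.315.
Ratio = 8.631/1.315 = cos²(29.3°)/cos²(70.1°) ≈ 6.56.

6.56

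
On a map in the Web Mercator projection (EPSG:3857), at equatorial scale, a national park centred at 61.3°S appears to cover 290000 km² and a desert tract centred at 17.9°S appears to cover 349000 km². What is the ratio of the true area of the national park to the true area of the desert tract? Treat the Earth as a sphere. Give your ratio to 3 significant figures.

0.212

Since Mercator area scale is 1/cos²φ, the true area equals the apparent area multiplied by cos²φ.
True area of national park: 290000 × cos²(61.3°) = 290000 × 0.2306 = 66880 km².
True area of desert tract: 349000 × cos²(17.9°) = 349000 × 0.9055 = 316000 km².
Ratio = 66880 / 316000 ≈ 0.212.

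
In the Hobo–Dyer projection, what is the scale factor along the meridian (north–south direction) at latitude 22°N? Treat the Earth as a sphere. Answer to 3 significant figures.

The Hobo–Dyer projection is cylindrical equal-area with φ₀ = 37.5°. For cylindrical equal-area with standard parallel φ₀, h = cos φ / cos φ₀ and k = cos φ₀ / cos φ, so h·k = 1.
h = cos 22° / cos 37.5° = 0.9272/0.7934 = 1.169.

1.17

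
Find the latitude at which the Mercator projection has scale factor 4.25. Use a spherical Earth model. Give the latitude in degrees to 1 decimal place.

Mercator scale is k = sec φ = 1/cos φ.
1/cos φ = 4.25  ⇒  cos φ = 0.2353  ⇒  φ = arccos(0.2353) ≈ 76.4°.

76.4°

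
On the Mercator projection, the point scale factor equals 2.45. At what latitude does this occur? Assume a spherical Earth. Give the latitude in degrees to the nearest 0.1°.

Mercator scale is k = sec φ = 1/cos φ.
1/cos φ = 2.45  ⇒  cos φ = 0.4082  ⇒  φ = arccos(0.4082) ≈ 65.9°.

65.9°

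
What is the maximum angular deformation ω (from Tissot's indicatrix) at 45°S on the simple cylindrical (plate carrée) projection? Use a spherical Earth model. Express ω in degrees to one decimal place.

19.8°

In the plate carrée (x = Rλ, y = Rφ), meridians are true-scale (h = 1) and parallels are stretched by k = sec φ.
At 45°: h = 1.000, k = 1.414; principal scales a = 1.414, b = 1.000.
sin(ω/2) = (a − b)/(a + b) = 0.4142/2.414 = 0.1716, so ω = 2 arcsin(0.1716) ≈ 19.8°.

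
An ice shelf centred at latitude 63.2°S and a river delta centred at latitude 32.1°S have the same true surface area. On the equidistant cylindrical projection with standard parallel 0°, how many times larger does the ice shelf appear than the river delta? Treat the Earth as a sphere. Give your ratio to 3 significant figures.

In the plate carrée (x = Rλ, y = Rφ), meridians are true-scale (h = 1) and parallels are stretched by k = sec φ.
Areal scale at 63.2°: h·k = 1.000 × 2.218 = 2.218.
Areal scale at 32.1°: h·k = 1.000 × 1.180 = 1.180.
Ratio = 2.218/1.180 ≈ 1.88.

1.88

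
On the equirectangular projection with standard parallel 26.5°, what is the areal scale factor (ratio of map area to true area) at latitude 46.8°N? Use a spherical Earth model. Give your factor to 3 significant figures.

With standard parallel φ₀ = 26.5°, the equirectangular projection gives x = Rλ cos φ₀, y = Rφ, so h = 1 and k = cos 26.5° / cos φ.
Areal scale = h·k = 1 × cos φ₀ / cos φ; at 46.8°, h = 1.000, k = 1.307, so h·k = 1.307.

1.31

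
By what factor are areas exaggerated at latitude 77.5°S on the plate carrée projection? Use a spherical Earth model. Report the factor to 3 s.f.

Plate carrée maps x = Rλ, y = Rφ. The meridian scale is h = 1 and the parallel scale is k = 1/cos φ = sec φ.
Areal scale = h·k = 1 × sec φ; at 77.5°, h = 1.000, k = 4.620, so h·k = 4.620.

4.62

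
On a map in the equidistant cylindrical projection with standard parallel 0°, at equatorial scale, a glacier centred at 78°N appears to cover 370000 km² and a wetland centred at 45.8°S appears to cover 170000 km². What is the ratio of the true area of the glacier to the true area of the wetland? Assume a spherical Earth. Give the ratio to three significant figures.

0.649

On the plate carrée, areal scale = h·k = 1 × sec φ, so true area = apparent × cos φ.
True area of glacier: 370000 × cos(78°) = 370000 × 0.2079 = 76930 km².
True area of wetland: 170000 × cos(45.8°) = 170000 × 0.6972 = 118500 km².
Ratio = 76930 / 118500 ≈ 0.649.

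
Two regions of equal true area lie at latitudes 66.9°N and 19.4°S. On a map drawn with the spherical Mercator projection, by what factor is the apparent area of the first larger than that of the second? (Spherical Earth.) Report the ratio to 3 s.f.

5.78

Mercator areal scale is sec²φ.
At 66.9°: sec²(66.9°) = 1/0.3923² = 6.497.
At 19.4°: sec²(19.4°) = 1/0.9432² = 1.124.
Ratio = 6.497/1.124 = cos²(19.4°)/cos²(66.9°) ≈ 5.78.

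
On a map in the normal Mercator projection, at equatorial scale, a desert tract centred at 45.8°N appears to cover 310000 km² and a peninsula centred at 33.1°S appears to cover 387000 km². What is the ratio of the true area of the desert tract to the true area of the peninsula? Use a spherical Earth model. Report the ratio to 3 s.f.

0.555

On Mercator the areal scale is sec²φ, so true area = apparent × cos²φ.
True area of desert tract: 310000 × cos²(45.8°) = 310000 × 0.4860 = 150700 km².
True area of peninsula: 387000 × cos²(33.1°) = 387000 × 0.7018 = 271600 km².
Ratio = 150700 / 271600 ≈ 0.555.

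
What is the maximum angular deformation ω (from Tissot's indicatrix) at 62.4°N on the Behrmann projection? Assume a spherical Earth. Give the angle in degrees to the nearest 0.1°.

The Behrmann projection is cylindrical equal-area with φ₀ = 30°. For cylindrical equal-area with standard parallel φ₀, h = cos φ / cos φ₀ and k = cos φ₀ / cos φ, so h·k = 1.
At 62.4°: h = 0.5350, k = 1.869; principal scales a = 1.869, b = 0.5350.
sin(ω/2) = (a − b)/(a + b) = 1.334/2.404 = 0.5550, so ω = 2 arcsin(0.5550) ≈ 67.4°.

67.4°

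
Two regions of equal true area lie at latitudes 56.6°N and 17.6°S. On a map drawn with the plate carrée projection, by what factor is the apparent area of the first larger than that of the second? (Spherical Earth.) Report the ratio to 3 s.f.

For the equirectangular projection with φ₀ = 0 (plate carrée), h = 1 along meridians and k = sec φ along parallels.
Areal scale at 56.6°: h·k = 1.000 × 1.817 = 1.817.
Areal scale at 17.6°: h·k = 1.000 × 1.049 = 1.049.
Ratio = 1.817/1.049 ≈ 1.73.

1.73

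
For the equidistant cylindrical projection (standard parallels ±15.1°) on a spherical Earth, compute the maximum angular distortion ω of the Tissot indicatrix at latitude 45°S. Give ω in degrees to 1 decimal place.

The equidistant cylindrical projection with φ₀ = 15.1° has h = 1 (meridians true) and k = cos φ₀ / cos φ along parallels.
At 45°: h = 1.000, k = 1.365; principal scales a = 1.365, b = 1.000.
sin(ω/2) = (a − b)/(a + b) = 0.3654/2.365 = 0.1545, so ω = 2 arcsin(0.1545) ≈ 17.8°.

17.8°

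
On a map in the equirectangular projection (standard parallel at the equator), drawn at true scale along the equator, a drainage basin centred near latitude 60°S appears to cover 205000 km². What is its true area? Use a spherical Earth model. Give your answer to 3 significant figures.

103000 km²

Plate carrée maps x = Rλ, y = Rφ. The meridian scale is h = 1 and the parallel scale is k = 1/cos φ = sec φ.
Areal scale = h·k = 1 × sec φ; at 60°, h = 1.000, k = 2.000, so h·k = 2.000.
True area = apparent / (areal scale) = 205000 / 2.000 ≈ 103000 km².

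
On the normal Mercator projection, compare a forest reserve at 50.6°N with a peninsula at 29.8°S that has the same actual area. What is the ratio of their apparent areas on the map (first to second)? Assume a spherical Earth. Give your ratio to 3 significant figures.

Mercator areal scale is sec²φ.
At 50.6°: sec²(50.6°) = 1/0.6347² = 2.482.
At 29.8°: sec²(29.8°) = 1/0.8678² = 1.328.
Ratio = 2.482/1.328 = cos²(29.8°)/cos²(50.6°) ≈ 1.87.

1.87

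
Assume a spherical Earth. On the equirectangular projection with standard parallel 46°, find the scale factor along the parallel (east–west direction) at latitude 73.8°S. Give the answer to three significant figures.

In the equirectangular projection with standard parallel φ₀ = 46° (x = Rλ cos φ₀, y = Rφ), meridians are true-scale (h = 1) and the parallel scale is k = cos φ₀ / cos φ.
k = cos 46° / cos 73.8° = 0.6947/0.2790 = 2.490.

2.49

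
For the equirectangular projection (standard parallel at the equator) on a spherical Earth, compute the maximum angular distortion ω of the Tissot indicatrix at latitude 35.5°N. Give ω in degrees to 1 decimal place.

11.8°

For the equirectangular projection with φ₀ = 0 (plate carrée), h = 1 along meridians and k = sec φ along parallels.
At 35.5°: h = 1.000, k = 1.228; principal scales a = 1.228, b = 1.000.
sin(ω/2) = (a − b)/(a + b) = 0.2283/2.228 = 0.1025, so ω = 2 arcsin(0.1025) ≈ 11.8°.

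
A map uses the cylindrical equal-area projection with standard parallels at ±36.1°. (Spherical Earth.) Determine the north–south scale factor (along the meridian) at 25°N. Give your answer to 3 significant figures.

1.12

Cylindrical equal-area (φ₀ = 36.1°): h = cos φ / cos 36.1° along meridians, k = cos 36.1° / cos φ along parallels; h·k = 1.
h = cos 25° / cos 36.1° = 0.9063/0.8080 = 1.122.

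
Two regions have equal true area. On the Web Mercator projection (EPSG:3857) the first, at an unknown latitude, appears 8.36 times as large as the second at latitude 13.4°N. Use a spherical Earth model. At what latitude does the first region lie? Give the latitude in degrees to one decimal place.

70.3°

Mercator areal scale is sec²φ, so apparent-area ratio = sec²φ₁ / sec²φ₂ = cos²φ₂ / cos²φ₁.
cos²φ₂ / cos²φ₁ = 8.36  ⇒  cos φ₁ = cos 13.4° / √8.36 = 0.9728/2.891 = 0.3364.
φ₁ = arccos(0.3364) ≈ 70.3°.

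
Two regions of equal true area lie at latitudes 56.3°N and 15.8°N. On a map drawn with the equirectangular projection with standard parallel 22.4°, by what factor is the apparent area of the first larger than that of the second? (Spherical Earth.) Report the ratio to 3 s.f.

With standard parallel φ₀ = 22.4°, the equirectangular projection gives x = Rλ cos φ₀, y = Rφ, so h = 1 and k = cos 22.4° / cos φ.
Areal scale at 56.3°: h·k = 1.000 × 1.666 = 1.666.
Areal scale at 15.8°: h·k = 1.000 × 0.9608 = 0.9608.
Ratio = 1.666/0.9608 ≈ 1.73.

1.73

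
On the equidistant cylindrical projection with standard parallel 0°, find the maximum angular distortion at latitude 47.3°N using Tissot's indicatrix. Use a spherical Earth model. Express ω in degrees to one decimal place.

For the equirectangular projection with φ₀ = 0 (plate carrée), h = 1 along meridians and k = sec φ along parallels.
At 47.3°: h = 1.000, k = 1.475; principal scales a = 1.475, b = 1.000.
sin(ω/2) = (a − b)/(a + b) = 0.4746/2.475 = 0.1918, so ω = 2 arcsin(0.1918) ≈ 22.1°.

22.1°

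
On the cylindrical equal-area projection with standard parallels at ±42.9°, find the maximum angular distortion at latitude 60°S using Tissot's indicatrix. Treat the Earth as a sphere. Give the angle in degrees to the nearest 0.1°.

42.7°

A cylindrical equal-area projection with standard parallel φ₀ has meridian scale h = cos φ / cos φ₀ and parallel scale k = cos φ₀ / cos φ (so areas are preserved, h·k = 1).
At 60°: h = 0.6826, k = 1.465; principal scales a = 1.465, b = 0.6826.
sin(ω/2) = (a − b)/(a + b) = 0.7825/2.148 = 0.3644, so ω = 2 arcsin(0.3644) ≈ 42.7°.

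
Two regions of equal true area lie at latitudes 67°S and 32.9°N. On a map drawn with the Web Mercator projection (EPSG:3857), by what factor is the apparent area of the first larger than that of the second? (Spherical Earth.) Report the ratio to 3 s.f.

4.62

On Mercator, area is exaggerated by sec²φ = 1/cos²φ.
At 67°: sec²(67°) = 1/0.3907² = 6.550.
At 32.9°: sec²(32.9°) = 1/0.8396² = 1.419.
Ratio = 6.550/1.419 = cos²(32.9°)/cos²(67°) ≈ 4.62.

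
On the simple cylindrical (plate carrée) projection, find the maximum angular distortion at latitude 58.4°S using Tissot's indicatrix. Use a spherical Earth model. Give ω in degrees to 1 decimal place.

In the plate carrée (x = Rλ, y = Rφ), meridians are true-scale (h = 1) and parallels are stretched by k = sec φ.
At 58.4°: h = 1.000, k = 1.908; principal scales a = 1.908, b = 1.000.
sin(ω/2) = (a − b)/(a + b) = 0.9084/2.908 = 0.3123, so ω = 2 arcsin(0.3123) ≈ 36.4°.

36.4°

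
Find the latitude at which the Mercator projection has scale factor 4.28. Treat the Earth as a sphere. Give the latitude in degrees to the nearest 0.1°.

Mercator scale is k = sec φ = 1/cos φ.
1/cos φ = 4.28  ⇒  cos φ = 0.2336  ⇒  φ = arccos(0.2336) ≈ 76.5°.

76.5°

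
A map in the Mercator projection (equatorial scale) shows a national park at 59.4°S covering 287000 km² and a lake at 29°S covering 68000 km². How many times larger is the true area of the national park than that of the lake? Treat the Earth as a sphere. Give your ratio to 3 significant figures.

On Mercator the areal scale is sec²φ, so true area = apparent × cos²φ.
True area of national park: 287000 × cos²(59.4°) = 287000 × 0.2591 = 74370 km².
True area of lake: 68000 × cos²(29°) = 68000 × 0.7650 = 52020 km².
Ratio = 74370 / 52020 ≈ 1.43.

1.43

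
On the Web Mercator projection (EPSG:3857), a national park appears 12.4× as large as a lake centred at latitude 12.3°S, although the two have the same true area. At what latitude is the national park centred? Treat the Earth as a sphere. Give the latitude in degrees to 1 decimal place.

For equal true areas on Mercator, apparent areas scale as sec²φ, so the ratio is cos²φ₂ / cos²φ₁.
cos²φ₂ / cos²φ₁ = 12.4  ⇒  cos φ₁ = cos 12.3° / √12.4 = 0.9770/3.521 = 0.2775.
φ₁ = arccos(0.2775) ≈ 73.9°.

73.9°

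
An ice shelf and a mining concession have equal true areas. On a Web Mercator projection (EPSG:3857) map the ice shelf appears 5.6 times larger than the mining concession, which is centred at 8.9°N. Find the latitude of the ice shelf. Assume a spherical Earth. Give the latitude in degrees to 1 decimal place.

65.3°

On Mercator, (apparent₁)/(apparent₂) = sec²φ₁ / sec²φ₂ when true areas are equal.
cos²φ₂ / cos²φ₁ = 5.6  ⇒  cos φ₁ = cos 8.9° / √5.6 = 0.9880/2.366 = 0.4175.
φ₁ = arccos(0.4175) ≈ 65.3°.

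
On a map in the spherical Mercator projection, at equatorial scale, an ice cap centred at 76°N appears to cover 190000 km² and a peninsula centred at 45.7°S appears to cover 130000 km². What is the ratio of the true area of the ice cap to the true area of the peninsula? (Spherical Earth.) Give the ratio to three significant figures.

0.175

Since Mercator area scale is 1/cos²φ, the true area equals the apparent area multiplied by cos²φ.
True area of ice cap: 190000 × cos²(76°) = 190000 × 0.05853 = 11120 km².
True area of peninsula: 130000 × cos²(45.7°) = 130000 × 0.4878 = 63410 km².
Ratio = 11120 / 63410 ≈ 0.175.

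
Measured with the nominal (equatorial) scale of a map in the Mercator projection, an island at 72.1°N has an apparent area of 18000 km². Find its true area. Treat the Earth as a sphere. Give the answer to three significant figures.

1700 km²

Mercator is conformal, so the point scale is isotropic: h = k = sec φ = 1/cos φ.
Areal scale = k² = sec²φ = 1/cos²(72.1°) = 1/0.3074² = 10.59.
True area = apparent / (areal scale) = 18000 / 10.59 ≈ 1700 km².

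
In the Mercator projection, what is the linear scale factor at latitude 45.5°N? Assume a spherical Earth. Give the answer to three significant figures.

For Mercator, h = k = sec φ (a conformal cylindrical projection has a single point scale, 1/cos φ).
k = 1/cos 45.5° = 1/0.7009 = 1.427.

1.43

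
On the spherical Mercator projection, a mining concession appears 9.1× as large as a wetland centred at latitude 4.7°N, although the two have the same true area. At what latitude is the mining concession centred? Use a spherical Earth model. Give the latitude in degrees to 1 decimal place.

For equal true areas on Mercator, apparent areas scale as sec²φ, so the ratio is cos²φ₂ / cos²φ₁.
cos²φ₂ / cos²φ₁ = 9.1  ⇒  cos φ₁ = cos 4.7° / √9.1 = 0.9966/3.017 = 0.3304.
φ₁ = arccos(0.3304) ≈ 70.7°.

70.7°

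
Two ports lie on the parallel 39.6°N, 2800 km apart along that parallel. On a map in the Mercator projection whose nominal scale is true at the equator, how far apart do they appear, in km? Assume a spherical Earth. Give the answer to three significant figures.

Mercator is conformal, so the point scale is isotropic: h = k = sec φ = 1/cos φ.
Along the parallel, k = sec 39.6° = 1/0.7705 = 1.298.
Map distance = 2800 × 1.298 ≈ 3630 km.

3630 km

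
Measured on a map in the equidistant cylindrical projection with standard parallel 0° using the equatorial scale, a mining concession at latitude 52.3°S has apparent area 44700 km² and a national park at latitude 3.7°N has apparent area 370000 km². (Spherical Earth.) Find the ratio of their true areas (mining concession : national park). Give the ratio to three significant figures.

Plate carrée has h = 1 and k = sec φ, giving areal scale sec φ; true area = (apparent area) · cos φ.
True area of mining concession: 44700 × cos(52.3°) = 44700 × 0.6115 = 27340 km².
True area of national park: 370000 × cos(3.7°) = 370000 × 0.9979 = 369200 km².
Ratio = 27340 / 369200 ≈ 0.0740.

0.0740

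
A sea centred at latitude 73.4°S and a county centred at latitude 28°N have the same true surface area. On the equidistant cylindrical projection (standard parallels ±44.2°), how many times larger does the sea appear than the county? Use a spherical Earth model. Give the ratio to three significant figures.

With standard parallel φ₀ = 44.2°, the equirectangular projection gives x = Rλ cos φ₀, y = Rφ, so h = 1 and k = cos 44.2° / cos φ.
Areal scale at 73.4°: h·k = 1.000 × 2.509 = 2.509.
Areal scale at 28°: h·k = 1.000 × 0.8120 = 0.8120.
Ratio = 2.509/0.8120 ≈ 3.09.

3.09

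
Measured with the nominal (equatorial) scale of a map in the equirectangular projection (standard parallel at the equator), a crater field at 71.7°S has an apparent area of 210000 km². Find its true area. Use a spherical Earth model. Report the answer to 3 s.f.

65900 km²

Plate carrée maps x = Rλ, y = Rφ. The meridian scale is h = 1 and the parallel scale is k = 1/cos φ = sec φ.
Areal scale = h·k = 1 × sec φ; at 71.7°, h = 1.000, k = 3.185, so h·k = 3.185.
True area = apparent / (areal scale) = 210000 / 3.185 ≈ 65900 km².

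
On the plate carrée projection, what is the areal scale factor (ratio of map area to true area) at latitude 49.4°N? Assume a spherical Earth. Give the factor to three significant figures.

For the equirectangular projection with φ₀ = 0 (plate carrée), h = 1 along meridians and k = sec φ along parallels.
Areal scale = h·k = 1 × sec φ; at 49.4°, h = 1.000, k = 1.537, so h·k = 1.537.

1.54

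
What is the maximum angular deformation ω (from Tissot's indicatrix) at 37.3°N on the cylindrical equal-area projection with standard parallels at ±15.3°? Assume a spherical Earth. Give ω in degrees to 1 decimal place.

Cylindrical equal-area (φ₀ = 15.3°): h = cos φ / cos 15.3° along meridians, k = cos 15.3° / cos φ along parallels; h·k = 1.
At 37.3°: h = 0.8247, k = 1.213; principal scales a = 1.213, b = 0.8247.
sin(ω/2) = (a − b)/(a + b) = 0.3879/2.037 = 0.1904, so ω = 2 arcsin(0.1904) ≈ 21.9°.

21.9°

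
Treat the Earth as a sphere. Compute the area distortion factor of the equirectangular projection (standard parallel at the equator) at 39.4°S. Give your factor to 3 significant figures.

In the plate carrée (x = Rλ, y = Rφ), meridians are true-scale (h = 1) and parallels are stretched by k = sec φ.
Areal scale = h·k = 1 × sec φ; at 39.4°, h = 1.000, k = 1.294, so h·k = 1.294.

1.29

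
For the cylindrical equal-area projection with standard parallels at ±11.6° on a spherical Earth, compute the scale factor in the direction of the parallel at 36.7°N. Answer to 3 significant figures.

A cylindrical equal-area projection with standard parallel φ₀ has meridian scale h = cos φ / cos φ₀ and parallel scale k = cos φ₀ / cos φ (so areas are preserved, h·k = 1).
k = cos 11.6° / cos 36.7° = 0.9796/0.8018 = 1.222.

1.22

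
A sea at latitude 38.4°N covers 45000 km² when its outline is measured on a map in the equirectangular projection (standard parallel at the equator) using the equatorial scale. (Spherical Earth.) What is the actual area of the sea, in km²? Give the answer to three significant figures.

35300 km²

For the equirectangular projection with φ₀ = 0 (plate carrée), h = 1 along meridians and k = sec φ along parallels.
Areal scale = h·k = 1 × sec φ; at 38.4°, h = 1.000, k = 1.276, so h·k = 1.276.
True area = apparent / (areal scale) = 45000 / 1.276 ≈ 35300 km².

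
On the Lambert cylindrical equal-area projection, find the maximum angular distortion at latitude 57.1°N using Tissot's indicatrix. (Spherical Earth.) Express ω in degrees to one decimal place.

66.0°

The Lambert cylindrical equal-area projection is the cylindrical equal-area projection with its standard parallel at the equator (φ₀ = 0). For cylindrical equal-area with standard parallel φ₀, h = cos φ / cos φ₀ and k = cos φ₀ / cos φ, so h·k = 1.
At 57.1°: h = 0.5432, k = 1.841; principal scales a = 1.841, b = 0.5432.
sin(ω/2) = (a − b)/(a + b) = 1.298/2.384 = 0.5444, so ω = 2 arcsin(0.5444) ≈ 66.0°.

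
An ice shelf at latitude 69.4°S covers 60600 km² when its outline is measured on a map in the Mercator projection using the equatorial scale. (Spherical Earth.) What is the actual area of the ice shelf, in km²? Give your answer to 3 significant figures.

Mercator is conformal, so the point scale is isotropic: h = k = sec φ = 1/cos φ.
Areal scale = k² = sec²φ = 1/cos²(69.4°) = 1/0.3518² = 8.078.
True area = apparent / (areal scale) = 60600 / 8.078 ≈ 7500 km².

7500 km²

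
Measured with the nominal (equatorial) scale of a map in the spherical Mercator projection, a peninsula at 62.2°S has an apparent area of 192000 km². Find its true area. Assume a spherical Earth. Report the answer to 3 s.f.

41800 km²

The Mercator projection is conformal; its linear scale factor is the same in every direction and equals sec φ = 1/cos φ.
Areal scale = k² = sec²φ = 1/cos²(62.2°) = 1/0.4664² = 4.597.
True area = apparent / (areal scale) = 192000 / 4.597 ≈ 41800 km².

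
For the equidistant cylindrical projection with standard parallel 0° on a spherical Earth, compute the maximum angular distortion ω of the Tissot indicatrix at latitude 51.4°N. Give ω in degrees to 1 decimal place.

Plate carrée maps x = Rλ, y = Rφ. The meridian scale is h = 1 and the parallel scale is k = 1/cos φ = sec φ.
At 51.4°: h = 1.000, k = 1.603; principal scales a = 1.603, b = 1.000.
sin(ω/2) = (a − b)/(a + b) = 0.6029/2.603 = 0.2316, so ω = 2 arcsin(0.2316) ≈ 26.8°.

26.8°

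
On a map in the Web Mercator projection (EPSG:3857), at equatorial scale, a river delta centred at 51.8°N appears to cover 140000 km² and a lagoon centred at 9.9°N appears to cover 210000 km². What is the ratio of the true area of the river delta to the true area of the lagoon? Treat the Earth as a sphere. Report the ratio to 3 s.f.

On Mercator the areal scale is sec²φ, so true area = apparent × cos²φ.
True area of river delta: 140000 × cos²(51.8°) = 140000 × 0.3824 = 53540 km².
True area of lagoon: 210000 × cos²(9.9°) = 210000 × 0.9704 = 203800 km².
Ratio = 53540 / 203800 ≈ 0.263.

0.263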